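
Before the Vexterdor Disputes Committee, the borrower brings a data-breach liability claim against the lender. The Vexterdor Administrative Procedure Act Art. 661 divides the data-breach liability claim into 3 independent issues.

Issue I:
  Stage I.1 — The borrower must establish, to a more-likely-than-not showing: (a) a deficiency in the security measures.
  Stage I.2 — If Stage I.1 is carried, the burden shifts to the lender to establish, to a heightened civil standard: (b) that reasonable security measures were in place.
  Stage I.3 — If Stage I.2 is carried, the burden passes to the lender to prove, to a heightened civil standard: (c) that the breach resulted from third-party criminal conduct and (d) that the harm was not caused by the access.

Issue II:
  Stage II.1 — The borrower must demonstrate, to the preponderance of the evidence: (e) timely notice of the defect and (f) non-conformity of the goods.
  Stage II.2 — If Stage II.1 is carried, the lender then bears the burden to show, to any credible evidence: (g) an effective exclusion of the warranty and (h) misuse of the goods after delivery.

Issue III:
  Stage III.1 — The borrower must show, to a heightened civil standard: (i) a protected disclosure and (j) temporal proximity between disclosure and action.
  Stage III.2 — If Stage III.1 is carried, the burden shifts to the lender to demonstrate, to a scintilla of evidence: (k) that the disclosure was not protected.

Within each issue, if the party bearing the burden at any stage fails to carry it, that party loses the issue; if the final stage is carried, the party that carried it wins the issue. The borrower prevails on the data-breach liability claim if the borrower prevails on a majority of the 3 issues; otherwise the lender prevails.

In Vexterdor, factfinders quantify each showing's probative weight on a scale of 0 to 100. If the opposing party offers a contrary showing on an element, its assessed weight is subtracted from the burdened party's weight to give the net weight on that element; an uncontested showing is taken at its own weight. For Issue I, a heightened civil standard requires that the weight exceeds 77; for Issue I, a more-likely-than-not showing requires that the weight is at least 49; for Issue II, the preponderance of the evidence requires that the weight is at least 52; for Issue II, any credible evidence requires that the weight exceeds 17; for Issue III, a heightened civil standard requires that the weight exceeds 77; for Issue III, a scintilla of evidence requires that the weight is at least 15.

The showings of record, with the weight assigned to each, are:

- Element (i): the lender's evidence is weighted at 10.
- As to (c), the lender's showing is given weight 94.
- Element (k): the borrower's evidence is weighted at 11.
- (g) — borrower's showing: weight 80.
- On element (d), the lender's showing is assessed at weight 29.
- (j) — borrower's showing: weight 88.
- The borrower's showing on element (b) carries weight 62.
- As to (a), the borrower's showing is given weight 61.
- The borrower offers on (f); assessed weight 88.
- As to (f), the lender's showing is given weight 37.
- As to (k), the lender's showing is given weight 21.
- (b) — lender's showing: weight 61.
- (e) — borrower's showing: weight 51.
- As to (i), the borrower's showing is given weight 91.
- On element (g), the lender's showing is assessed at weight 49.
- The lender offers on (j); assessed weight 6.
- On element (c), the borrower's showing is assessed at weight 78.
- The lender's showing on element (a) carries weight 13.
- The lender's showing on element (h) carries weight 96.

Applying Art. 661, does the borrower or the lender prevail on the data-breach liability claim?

lender

— Issue I —
At Stage I.1 the borrower must meet a more-likely-than-not showing (weight is at least 49): on (a) the weight is 61 less the opposing 13 gives net 48, which does not reach 49, so (a) does not meet the standard.
  Stage I.1 not carried; the borrower fails its burden.
The lender prevails on this issue.
— Issue II —
Stage II.1 — burden on borrower; standard: the preponderance of the evidence (weight is at least 52).
    (e): 51 < 52 [not met]
    (f): 88 − 37 = 51 < 52 [not met]
  The borrower does not carry Stage II.1.
The lender prevails on this issue.
— Issue III —
Stage III.1 — burden on borrower; standard: a heightened civil standard (weight exceeds 77).
    (i): 91 − 10 = 81 > 77 [met]
    (j): 88 − 6 = 82 > 77 [met]
  The borrower carries Stage III.1; the lender now bears the burden.
Stage III.2 — burden on lender; standard: a scintilla of evidence (weight is at least 15).
    (k): 21 − 11 = 10 < 15 [not met]
  Not every element is met, so the lender fails to carry Stage III.2.
So the borrower prevails on this issue.
Per-issue: Issue I → lender; Issue II → lender; Issue III → borrower. The borrower must prevail on a majority of issues; overall, the lender prevails.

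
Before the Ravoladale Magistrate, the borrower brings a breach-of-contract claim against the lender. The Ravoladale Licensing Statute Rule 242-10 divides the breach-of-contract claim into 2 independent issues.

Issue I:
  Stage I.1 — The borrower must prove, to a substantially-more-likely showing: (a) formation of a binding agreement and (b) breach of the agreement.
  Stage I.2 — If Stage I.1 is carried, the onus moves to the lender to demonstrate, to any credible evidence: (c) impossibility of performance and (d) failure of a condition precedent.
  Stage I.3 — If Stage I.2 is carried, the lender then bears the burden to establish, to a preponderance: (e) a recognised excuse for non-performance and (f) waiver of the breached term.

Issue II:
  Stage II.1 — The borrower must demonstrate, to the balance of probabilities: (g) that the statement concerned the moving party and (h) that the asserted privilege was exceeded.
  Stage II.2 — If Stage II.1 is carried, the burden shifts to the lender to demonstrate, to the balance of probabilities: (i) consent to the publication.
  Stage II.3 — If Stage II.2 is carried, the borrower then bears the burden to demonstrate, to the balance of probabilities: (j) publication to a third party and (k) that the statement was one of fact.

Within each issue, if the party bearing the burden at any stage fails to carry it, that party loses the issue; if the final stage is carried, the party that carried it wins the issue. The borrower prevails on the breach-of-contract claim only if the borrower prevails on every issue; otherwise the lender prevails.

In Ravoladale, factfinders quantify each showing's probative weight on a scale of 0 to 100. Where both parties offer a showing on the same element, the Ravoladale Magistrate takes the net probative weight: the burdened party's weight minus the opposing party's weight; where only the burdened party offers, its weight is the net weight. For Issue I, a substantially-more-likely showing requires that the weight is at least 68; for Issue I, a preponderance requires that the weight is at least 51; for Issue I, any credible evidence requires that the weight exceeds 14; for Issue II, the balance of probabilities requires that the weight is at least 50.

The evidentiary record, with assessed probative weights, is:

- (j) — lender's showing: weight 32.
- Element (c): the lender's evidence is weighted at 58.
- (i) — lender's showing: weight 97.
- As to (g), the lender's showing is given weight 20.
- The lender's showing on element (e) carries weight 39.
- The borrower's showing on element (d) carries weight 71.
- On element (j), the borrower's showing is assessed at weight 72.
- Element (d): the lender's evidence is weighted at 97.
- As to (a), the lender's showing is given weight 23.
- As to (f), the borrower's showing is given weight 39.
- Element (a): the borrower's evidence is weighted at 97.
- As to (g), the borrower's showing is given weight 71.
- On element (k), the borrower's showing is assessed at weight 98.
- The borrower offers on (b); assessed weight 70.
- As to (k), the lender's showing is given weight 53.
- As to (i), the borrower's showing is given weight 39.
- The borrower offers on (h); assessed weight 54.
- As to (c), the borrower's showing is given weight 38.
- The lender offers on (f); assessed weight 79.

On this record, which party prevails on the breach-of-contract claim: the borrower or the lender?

lender

— Issue I —
Stage I.1 (borrower, a substantially-more-likely showing, weight is at least 68): (a) net 97−23=74 ≥ 68 — meets; (b) 70 ≥ 68 — meets.
  Stage I.1 is satisfied; the onus moves to the lender.
Stage I.2 (lender, any credible evidence, weight exceeds 14): (c) net 58−38=20 > 14 — meets; (d) net 97−71=26 > 14 — meets.
  All elements met. The lender retains the burden for Stage I.3.
Stage I.3 (lender, a preponderance, weight is at least 51): (e) 39 < 51 — fails; (f) net 79−39=40 < 51 — fails.
  The lender does not carry Stage I.3.
The analysis ends at Stage I.3; the borrower prevails on this issue.
— Issue II —
Stage II.1 — burden on borrower; standard: the balance of probabilities (weight is at least 50).
    (g): 71 − 20 = 51 ≥ 50 [met]
    (h): 54 ≥ 50 [met]
  Stage II.1 is satisfied; the onus moves to the lender.
Stage II.2 — burden on lender; standard: the balance of probabilities (weight is at least 50).
    (i): 97 − 39 = 58 ≥ 50 [met]
  Stage II.2 is satisfied; the onus moves to the borrower.
Stage II.3 — burden on borrower; standard: the balance of probabilities (weight is at least 50).
    (j): 72 − 32 = 40 < 50 [not met]
    (k): 98 − 53 = 45 < 50 [not met]
  Not every element is met, so the borrower fails to carry Stage II.3.
The analysis ends at Stage II.3; the lender prevails on this issue.
Per-issue: Issue I → borrower; Issue II → lender. The borrower must prevail on every issue; overall, the lender prevails.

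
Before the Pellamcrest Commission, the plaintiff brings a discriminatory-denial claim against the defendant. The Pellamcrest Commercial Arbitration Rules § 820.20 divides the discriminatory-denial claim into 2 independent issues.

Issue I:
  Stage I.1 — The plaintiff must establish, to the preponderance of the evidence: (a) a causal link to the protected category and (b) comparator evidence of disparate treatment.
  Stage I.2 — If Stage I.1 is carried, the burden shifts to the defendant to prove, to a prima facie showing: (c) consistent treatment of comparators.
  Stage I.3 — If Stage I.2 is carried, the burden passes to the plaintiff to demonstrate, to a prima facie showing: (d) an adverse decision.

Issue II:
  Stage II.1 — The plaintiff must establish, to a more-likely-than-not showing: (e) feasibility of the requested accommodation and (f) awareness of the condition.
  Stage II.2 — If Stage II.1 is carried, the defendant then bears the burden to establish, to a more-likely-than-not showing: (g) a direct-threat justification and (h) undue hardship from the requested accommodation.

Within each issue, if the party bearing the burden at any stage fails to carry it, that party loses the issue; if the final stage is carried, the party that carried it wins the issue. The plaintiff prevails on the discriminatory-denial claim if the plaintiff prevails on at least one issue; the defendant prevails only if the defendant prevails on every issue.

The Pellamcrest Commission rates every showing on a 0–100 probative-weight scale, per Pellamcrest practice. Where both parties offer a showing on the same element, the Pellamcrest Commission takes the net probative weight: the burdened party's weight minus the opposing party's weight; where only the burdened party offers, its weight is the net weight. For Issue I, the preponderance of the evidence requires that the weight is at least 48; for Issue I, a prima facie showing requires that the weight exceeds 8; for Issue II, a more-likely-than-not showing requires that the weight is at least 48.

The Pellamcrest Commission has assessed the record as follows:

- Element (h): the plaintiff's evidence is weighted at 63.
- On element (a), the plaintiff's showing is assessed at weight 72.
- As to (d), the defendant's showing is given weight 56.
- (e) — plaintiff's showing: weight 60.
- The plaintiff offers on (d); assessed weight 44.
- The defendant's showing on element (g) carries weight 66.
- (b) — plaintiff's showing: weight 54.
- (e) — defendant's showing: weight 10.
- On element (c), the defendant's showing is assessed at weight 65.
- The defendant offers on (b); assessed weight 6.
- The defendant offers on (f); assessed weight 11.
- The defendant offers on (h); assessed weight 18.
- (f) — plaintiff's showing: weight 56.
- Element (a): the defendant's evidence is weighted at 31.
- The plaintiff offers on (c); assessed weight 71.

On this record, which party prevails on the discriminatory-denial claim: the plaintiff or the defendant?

— Issue I —
Stage I.1 (plaintiff, the preponderance of the evidence, weight is at least 48): (a) net 72−31=41 < 48 — fails; (b) net 54−6=48 ≥ 48 — meets.
  Stage I.1 not carried; the plaintiff fails its burden.
The analysis ends at Stage I.1; the defendant prevails on this issue.
— Issue II —
Stage II.1 — burden on plaintiff; standard: a more-likely-than-not showing (weight is at least 48).
    (e): 60 − 10 = 50 ≥ 48 [met]
    (f): 56 − 11 = 45 < 48 [not met]
  Stage II.1 not carried; the plaintiff fails its burden.
The defendant prevails on this issue.
Per-issue: Issue I → defendant; Issue II → defendant. The plaintiff must prevail on at least one issue; overall, the defendant prevails.

defendant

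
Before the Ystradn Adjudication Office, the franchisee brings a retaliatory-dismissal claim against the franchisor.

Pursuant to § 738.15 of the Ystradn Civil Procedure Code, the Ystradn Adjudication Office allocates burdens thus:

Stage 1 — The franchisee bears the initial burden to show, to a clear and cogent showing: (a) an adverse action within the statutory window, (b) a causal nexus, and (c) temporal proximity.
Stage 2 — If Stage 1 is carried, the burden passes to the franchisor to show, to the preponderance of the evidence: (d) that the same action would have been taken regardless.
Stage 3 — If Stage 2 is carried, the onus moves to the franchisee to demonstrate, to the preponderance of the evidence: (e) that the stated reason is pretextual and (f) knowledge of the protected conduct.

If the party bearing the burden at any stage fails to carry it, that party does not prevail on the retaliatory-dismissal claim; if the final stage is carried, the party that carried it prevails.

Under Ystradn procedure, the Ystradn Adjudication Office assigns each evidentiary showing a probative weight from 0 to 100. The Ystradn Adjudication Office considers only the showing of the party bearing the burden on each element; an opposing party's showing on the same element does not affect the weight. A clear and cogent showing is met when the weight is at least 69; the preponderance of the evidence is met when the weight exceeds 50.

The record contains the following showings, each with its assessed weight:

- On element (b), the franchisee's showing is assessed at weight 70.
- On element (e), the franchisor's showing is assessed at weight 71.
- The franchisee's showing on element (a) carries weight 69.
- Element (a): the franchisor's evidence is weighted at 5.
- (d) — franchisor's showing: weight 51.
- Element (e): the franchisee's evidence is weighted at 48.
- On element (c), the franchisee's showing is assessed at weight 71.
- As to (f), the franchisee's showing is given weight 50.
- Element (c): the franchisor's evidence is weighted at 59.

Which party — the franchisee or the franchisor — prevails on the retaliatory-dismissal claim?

franchisor

Stage 1 (franchisee, a clear and cogent showing, weight is at least 69): (a) 69 (franchisor's 5 disregarded) ≥ 69 — meets; (b) 70 ≥ 69 — meets; (c) 71 (franchisor's 59 disregarded) ≥ 69 — meets.
  Stage 1 is satisfied; the onus moves to the franchisor.
Stage 2 (franchisor, the preponderance of the evidence, weight exceeds 50): (d) 51 > 50 — meets.
  Stage 2 carried; the burden shifts to the franchisee.
Stage 3 (franchisee, the preponderance of the evidence, weight exceeds 50): (e) 48 (franchisor's 71 disregarded) ≤ 50 — fails; (f) 50 ≤ 50 — fails.
  Stage 3 not carried; the franchisee fails its burden.
The analysis ends at Stage 3; the franchisor prevails.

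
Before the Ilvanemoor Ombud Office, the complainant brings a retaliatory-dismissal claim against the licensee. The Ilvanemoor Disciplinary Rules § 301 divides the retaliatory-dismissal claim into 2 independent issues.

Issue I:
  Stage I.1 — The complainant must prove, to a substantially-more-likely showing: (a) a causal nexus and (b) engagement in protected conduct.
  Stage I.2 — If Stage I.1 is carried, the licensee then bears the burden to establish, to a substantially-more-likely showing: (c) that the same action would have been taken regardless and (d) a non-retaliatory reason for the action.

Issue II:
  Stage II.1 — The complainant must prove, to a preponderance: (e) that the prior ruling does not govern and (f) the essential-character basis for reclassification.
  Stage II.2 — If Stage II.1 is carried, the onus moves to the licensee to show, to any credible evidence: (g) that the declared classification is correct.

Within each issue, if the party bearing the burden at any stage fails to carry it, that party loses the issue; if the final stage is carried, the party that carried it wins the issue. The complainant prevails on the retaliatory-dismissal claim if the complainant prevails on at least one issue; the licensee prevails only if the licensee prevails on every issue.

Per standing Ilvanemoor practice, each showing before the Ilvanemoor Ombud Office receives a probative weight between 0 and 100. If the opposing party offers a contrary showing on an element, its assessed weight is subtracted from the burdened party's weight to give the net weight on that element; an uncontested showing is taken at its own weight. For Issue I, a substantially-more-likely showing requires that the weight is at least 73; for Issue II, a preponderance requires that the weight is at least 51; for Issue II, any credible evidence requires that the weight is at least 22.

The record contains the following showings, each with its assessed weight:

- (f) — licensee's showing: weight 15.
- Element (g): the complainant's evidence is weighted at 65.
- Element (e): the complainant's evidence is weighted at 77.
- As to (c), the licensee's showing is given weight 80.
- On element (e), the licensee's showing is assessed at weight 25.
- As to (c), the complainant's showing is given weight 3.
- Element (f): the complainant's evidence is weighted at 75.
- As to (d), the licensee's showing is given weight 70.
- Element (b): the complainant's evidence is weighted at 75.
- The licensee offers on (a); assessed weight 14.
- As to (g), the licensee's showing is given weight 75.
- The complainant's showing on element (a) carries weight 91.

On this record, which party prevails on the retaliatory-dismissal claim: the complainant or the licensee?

— Issue I —
Stage I.1 (complainant, a substantially-more-likely showing, weight is at least 73): (a) net 91−14=77 ≥ 73 — meets; (b) 75 ≥ 73 — meets.
  The complainant carries Stage I.1; the licensee now bears the burden.
Stage I.2 (licensee, a substantially-more-likely showing, weight is at least 73): (c) net 80−3=77 ≥ 73 — meets; (d) 70 < 73 — fails.
  The licensee does not carry Stage I.2.
So the complainant prevails on this issue.
— Issue II —
Stage II.1 — burden on complainant; standard: a preponderance (weight is at least 51).
    (e): 77 − 25 = 52 ≥ 51 [met]
    (f): 75 − 15 = 60 ≥ 51 [met]
  All elements met. The burden passes to the licensee.
Stage II.2 — burden on licensee; standard: any credible evidence (weight is at least 22).
    (g): 75 − 65 = 10 < 22 [not met]
  The licensee does not carry Stage II.2.
The complainant prevails on this issue.
Per-issue: Issue I → complainant; Issue II → complainant. The complainant must prevail on at least one issue; overall, the complainant prevails.

complainant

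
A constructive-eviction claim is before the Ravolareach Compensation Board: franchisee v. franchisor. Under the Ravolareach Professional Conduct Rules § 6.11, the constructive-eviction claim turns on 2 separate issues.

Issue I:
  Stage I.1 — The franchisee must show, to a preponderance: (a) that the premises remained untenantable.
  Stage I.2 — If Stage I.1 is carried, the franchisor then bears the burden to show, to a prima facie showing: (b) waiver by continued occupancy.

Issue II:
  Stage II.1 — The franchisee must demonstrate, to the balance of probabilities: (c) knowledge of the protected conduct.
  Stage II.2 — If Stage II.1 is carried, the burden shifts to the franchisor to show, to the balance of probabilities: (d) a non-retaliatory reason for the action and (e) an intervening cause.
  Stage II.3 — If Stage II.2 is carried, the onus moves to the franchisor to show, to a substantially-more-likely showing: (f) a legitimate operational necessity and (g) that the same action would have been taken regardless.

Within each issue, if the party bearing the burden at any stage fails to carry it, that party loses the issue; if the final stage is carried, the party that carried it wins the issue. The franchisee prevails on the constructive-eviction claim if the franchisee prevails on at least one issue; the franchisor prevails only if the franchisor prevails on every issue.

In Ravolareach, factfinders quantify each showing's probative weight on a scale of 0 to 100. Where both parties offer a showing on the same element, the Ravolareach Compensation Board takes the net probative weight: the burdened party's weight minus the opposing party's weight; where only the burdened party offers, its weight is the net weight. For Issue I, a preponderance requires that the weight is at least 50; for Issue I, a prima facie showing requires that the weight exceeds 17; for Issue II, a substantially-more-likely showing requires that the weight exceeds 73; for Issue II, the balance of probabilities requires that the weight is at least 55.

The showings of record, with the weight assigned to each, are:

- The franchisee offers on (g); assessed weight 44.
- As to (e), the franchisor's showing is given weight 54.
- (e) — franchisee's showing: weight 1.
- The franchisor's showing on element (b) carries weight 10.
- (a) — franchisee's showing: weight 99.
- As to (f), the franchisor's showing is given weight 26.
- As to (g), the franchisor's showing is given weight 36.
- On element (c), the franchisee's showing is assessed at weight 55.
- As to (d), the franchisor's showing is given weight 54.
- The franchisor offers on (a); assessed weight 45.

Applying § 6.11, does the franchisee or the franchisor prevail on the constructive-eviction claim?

— Issue I —
At Stage I.1 the franchisee must meet a preponderance (weight is at least 50): on (a) the weight is 99 less the opposing 45 gives net 54, ≥ 50, so (a) meets the standard.
  The franchisee carries Stage I.1; the franchisor now bears the burden.
At Stage I.2 the franchisor must meet a prima facie showing (weight exceeds 17): on (b) the weight is 10, ≤ 17, so (b) does not meet the standard.
  Stage I.2 not carried; the franchisor fails its burden.
So the franchisee prevails on this issue.
— Issue II —
At Stage II.1 the franchisee must meet the balance of probabilities (weight is at least 55): on (c) the weight is 55, which does reach 55, so (c) meets the standard.
  Stage II.1 carried; the burden shifts to the franchisor.
At Stage II.2 the franchisor must meet the balance of probabilities (weight is at least 55): on (d) the weight is 54, < 55, so (d) does not meet the standard; on (e) the weight is 54 less the opposing 1 gives net 53, which does not reach 55, so (e) does not meet the standard.
  The franchisor does not carry Stage II.2.
The analysis ends at Stage II.2; the franchisee prevails on this issue.
Per-issue: Issue I → franchisee; Issue II → franchisee. The franchisee must prevail on at least one issue; overall, the franchisee prevails.

franchisee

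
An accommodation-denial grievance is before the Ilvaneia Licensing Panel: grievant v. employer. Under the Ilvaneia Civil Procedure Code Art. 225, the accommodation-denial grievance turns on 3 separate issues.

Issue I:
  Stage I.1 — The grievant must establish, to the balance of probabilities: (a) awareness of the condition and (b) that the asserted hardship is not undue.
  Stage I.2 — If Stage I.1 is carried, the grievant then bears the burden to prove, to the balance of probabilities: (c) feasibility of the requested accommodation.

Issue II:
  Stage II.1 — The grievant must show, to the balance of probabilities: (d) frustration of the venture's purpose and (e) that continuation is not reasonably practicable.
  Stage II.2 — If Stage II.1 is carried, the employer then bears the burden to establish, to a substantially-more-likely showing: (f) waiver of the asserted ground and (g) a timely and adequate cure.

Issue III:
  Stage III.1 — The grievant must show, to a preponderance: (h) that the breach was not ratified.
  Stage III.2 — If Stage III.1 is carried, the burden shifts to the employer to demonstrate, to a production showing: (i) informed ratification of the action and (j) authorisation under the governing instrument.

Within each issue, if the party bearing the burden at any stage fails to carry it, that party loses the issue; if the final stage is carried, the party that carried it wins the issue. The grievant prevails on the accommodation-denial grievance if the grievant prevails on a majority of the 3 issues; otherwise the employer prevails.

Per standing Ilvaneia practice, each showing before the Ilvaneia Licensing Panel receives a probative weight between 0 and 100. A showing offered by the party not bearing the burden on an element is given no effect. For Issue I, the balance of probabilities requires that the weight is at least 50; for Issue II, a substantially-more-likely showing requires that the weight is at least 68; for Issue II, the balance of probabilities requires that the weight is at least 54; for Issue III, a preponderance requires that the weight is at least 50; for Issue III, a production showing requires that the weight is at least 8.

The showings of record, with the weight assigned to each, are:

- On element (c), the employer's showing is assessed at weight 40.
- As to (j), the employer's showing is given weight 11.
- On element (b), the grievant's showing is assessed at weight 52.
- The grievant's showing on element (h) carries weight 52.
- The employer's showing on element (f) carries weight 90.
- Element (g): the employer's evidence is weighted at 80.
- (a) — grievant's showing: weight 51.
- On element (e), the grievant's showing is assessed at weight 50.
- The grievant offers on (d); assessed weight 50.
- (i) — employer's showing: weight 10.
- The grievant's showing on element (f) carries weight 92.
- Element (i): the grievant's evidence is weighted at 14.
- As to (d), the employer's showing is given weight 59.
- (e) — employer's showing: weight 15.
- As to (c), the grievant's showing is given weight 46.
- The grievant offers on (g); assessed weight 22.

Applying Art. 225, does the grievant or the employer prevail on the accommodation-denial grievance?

employer

— Issue I —
Stage I.1 — burden on grievant; standard: the balance of probabilities (weight is at least 50).
    (a): 51 ≥ 50 [met]
    (b): 52 ≥ 50 [met]
  Stage I.1 carried; the burden remains with the grievant.
Stage I.2 — burden on grievant; standard: the balance of probabilities (weight is at least 50).
    (c): 46 (employer's 40 disregarded) < 50 [not met]
  Not every element is met, so the grievant fails to carry Stage I.2.
The employer prevails on this issue.
— Issue II —
Stage II.1 — burden on grievant; standard: the balance of probabilities (weight is at least 54).
    (d): 50 (employer's 59 disregarded) < 54 [not met]
    (e): 50 (employer's 15 disregarded) < 54 [not met]
  The grievant does not carry Stage II.1.
So the employer prevails on this issue.
— Issue III —
At Stage III.1 the grievant must meet a preponderance (weight is at least 50): on (h) the weight is 52, which does reach 50, so (h) meets the standard.
  All elements met. The burden passes to the employer.
At Stage III.2 the employer must meet a production showing (weight is at least 8): on (i) the weight is 10 (the grievant's 14 is given no effect), which does reach 8, so (i) meets the standard; on (j) the weight is 11, which does reach 8, so (j) meets the standard.
  All elements met at the final stage.
With every stage satisfied, the employer prevails on this issue.
Per-issue: Issue I → employer; Issue II → employer; Issue III → employer. The grievant must prevail on a majority of issues; overall, the employer prevails.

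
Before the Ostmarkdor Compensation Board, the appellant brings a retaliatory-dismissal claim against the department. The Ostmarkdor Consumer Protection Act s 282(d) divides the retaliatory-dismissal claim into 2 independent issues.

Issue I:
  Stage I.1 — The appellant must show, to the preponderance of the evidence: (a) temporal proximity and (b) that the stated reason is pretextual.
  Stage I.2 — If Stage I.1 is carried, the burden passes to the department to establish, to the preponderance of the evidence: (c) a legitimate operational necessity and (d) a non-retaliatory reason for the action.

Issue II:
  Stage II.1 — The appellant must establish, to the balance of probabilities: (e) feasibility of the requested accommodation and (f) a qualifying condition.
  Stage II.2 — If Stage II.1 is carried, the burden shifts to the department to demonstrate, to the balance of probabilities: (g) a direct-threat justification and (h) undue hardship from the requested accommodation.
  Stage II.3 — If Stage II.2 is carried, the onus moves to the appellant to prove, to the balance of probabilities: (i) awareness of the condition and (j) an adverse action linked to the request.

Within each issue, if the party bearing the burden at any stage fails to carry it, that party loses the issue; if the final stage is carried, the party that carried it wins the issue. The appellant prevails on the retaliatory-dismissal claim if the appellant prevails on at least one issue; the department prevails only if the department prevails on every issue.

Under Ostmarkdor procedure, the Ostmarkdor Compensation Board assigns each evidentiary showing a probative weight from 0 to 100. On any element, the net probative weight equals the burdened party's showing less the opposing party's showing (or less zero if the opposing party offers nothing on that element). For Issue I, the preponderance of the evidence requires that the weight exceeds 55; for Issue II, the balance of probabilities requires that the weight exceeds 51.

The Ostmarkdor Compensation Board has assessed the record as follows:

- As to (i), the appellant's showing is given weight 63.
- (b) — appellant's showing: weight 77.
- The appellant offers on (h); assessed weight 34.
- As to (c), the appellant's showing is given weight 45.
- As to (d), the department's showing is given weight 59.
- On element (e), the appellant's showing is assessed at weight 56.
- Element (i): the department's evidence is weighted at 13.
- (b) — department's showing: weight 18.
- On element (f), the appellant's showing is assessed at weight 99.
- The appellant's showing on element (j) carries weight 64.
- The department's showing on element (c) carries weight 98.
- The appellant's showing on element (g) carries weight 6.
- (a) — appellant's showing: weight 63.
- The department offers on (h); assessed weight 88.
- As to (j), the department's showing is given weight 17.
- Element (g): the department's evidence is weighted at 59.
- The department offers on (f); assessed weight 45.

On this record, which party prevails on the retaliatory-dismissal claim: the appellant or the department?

— Issue I —
Stage I.1 (appellant, the preponderance of the evidence, weight exceeds 55): (a) 63 > 55 — meets; (b) net 77−18=59 > 55 — meets.
  Stage I.1 carried; the burden shifts to the department.
Stage I.2 (department, the preponderance of the evidence, weight exceeds 55): (c) net 98−45=53 ≤ 55 — fails; (d) 59 > 55 — meets.
  Stage I.2 not carried; the department fails its burden.
The appellant prevails on this issue.
— Issue II —
Stage II.1 — burden on appellant; standard: the balance of probabilities (weight exceeds 51).
    (e): 56 > 51 [met]
    (f): 99 − 45 = 54 > 51 [met]
  Stage II.1 carried; the burden shifts to the department.
Stage II.2 — burden on department; standard: the balance of probabilities (weight exceeds 51).
    (g): 59 − 6 = 53 > 51 [met]
    (h): 88 − 34 = 54 > 51 [met]
  Stage II.2 carried; the burden shifts to the appellant.
Stage II.3 — burden on appellant; standard: the balance of probabilities (weight exceeds 51).
    (i): 63 − 13 = 50 ≤ 51 [not met]
    (j): 64 − 17 = 47 ≤ 51 [not met]
  Not every element is met, so the appellant fails to carry Stage II.3.
The analysis ends at Stage II.3; the department prevails on this issue.
Per-issue: Issue I → appellant; Issue II → department. The appellant must prevail on at least one issue; overall, the appellant prevails.

appellant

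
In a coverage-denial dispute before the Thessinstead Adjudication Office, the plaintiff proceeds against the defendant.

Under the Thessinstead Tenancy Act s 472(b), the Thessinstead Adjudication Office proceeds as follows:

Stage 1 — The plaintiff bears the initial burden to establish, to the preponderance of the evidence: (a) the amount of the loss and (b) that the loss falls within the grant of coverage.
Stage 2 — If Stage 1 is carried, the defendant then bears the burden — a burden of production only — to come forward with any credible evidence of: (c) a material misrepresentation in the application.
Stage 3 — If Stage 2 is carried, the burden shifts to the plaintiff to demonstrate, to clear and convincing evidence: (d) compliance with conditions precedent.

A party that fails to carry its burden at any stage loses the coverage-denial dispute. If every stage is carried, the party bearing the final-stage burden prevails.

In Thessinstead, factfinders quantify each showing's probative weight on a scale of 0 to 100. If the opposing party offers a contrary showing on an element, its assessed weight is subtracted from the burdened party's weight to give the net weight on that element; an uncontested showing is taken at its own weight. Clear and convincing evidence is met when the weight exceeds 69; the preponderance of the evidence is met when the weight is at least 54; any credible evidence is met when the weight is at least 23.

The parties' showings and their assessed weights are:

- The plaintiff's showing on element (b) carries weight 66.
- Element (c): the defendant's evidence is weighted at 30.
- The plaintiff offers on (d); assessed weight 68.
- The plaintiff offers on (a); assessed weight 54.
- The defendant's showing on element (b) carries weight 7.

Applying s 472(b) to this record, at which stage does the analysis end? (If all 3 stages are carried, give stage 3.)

stage 3

At Stage 1 the plaintiff must meet the preponderance of the evidence (weight is at least 54): on (a) the weight is 54, ≥ 54, so (a) meets the standard; on (b) the weight is 66 less the opposing 7 gives net 59, ≥ 54, so (b) meets the standard.
  The plaintiff carries Stage 1; the defendant now bears the burden.
At Stage 2 the defendant must meet any credible evidence (weight is at least 23): on (c) the weight is 30, ≥ 23, so (c) meets the standard.
  The defendant carries Stage 2; the plaintiff now bears the burden.
At Stage 3 the plaintiff must meet clear and convincing evidence (weight exceeds 69): on (d) the weight is 68, which does not exceed 69, so (d) does not meet the standard.
  The plaintiff does not carry Stage 3.
The defendant prevails.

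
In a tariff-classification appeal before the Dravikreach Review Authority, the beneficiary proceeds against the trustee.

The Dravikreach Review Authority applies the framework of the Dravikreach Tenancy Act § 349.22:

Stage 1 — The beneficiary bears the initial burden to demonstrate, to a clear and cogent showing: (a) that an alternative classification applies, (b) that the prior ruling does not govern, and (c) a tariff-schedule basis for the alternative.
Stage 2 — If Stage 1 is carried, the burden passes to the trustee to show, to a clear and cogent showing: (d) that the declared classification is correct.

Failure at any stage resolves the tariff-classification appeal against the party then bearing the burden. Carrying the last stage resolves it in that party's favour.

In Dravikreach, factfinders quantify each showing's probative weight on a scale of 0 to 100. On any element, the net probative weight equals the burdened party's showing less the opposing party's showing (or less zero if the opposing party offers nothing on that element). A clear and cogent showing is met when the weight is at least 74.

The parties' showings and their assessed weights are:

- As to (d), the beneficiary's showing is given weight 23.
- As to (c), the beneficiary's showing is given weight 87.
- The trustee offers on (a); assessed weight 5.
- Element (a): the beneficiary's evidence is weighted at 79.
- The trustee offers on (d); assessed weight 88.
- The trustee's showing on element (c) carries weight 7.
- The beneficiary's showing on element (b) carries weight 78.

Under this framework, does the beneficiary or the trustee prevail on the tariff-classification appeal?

beneficiary

At Stage 1 the beneficiary must meet a clear and cogent showing (weight is at least 74): on (a) the weight is 79 less the opposing 5 gives net 74, which does reach 74, so (a) meets the standard; on (b) the weight is 78, ≥ 74, so (b) meets the standard; on (c) the weight is 87 less the opposing 7 gives net 80, which does reach 74, so (c) meets the standard.
  Stage 1 carried; the burden shifts to the trustee.
At Stage 2 the trustee must meet a clear and cogent showing (weight is at least 74): on (d) the weight is 88 less the opposing 23 gives net 65, < 74, so (d) does not meet the standard.
  Not every element is met, so the trustee fails to carry Stage 2.
The beneficiary prevails.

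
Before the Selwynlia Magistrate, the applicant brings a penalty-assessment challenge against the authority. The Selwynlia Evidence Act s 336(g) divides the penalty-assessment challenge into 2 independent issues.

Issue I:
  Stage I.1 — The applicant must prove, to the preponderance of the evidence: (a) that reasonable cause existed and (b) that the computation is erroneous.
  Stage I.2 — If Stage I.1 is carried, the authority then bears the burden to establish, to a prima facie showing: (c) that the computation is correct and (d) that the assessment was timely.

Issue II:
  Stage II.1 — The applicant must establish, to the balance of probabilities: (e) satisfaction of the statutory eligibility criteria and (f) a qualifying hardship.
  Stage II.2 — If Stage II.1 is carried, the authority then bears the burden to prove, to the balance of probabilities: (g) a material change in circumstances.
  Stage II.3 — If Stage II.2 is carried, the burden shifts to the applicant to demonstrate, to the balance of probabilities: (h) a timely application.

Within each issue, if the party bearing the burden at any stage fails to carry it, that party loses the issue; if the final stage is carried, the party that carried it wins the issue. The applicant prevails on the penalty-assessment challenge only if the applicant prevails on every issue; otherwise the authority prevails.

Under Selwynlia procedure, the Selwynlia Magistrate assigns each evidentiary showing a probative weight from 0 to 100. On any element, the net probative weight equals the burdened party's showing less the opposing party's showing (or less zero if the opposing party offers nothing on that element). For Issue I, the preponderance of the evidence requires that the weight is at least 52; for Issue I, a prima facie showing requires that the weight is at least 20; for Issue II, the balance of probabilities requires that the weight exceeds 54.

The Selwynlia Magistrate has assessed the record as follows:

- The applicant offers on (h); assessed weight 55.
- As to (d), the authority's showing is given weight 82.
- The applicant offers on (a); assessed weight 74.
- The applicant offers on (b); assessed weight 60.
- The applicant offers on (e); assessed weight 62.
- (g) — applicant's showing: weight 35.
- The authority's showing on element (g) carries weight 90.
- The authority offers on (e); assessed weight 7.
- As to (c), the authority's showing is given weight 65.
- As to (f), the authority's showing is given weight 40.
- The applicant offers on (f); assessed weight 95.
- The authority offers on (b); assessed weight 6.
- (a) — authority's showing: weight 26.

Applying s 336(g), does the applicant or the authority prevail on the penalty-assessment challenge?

— Issue I —
At Stage I.1 the applicant must meet the preponderance of the evidence (weight is at least 52): on (a) the weight is 74 less the opposing 26 gives net 48, < 52, so (a) does not meet the standard; on (b) the weight is 60 less the opposing 6 gives net 54, which does reach 52, so (b) meets the standard.
  The applicant does not carry Stage I.1.
So the authority prevails on this issue.
— Issue II —
At Stage II.1 the applicant must meet the balance of probabilities (weight exceeds 54): on (e) the weight is 62 less the opposing 7 gives net 55, > 54, so (e) meets the standard; on (f) the weight is 95 less the opposing 40 gives net 55, > 54, so (f) meets the standard.
  All elements met. The burden passes to the authority.
At Stage II.2 the authority must meet the balance of probabilities (weight exceeds 54): on (g) the weight is 90 less the opposing 35 gives net 55, > 54, so (g) meets the standard.
  Stage II.2 is satisfied; the onus moves to the applicant.
At Stage II.3 the applicant must meet the balance of probabilities (weight exceeds 54): on (h) the weight is 55, > 54, so (h) meets the standard.
  The applicant carries the last stage.
All stages carried — the applicant prevails on this issue.
Per-issue: Issue I → authority; Issue II → applicant. The applicant must prevail on every issue; overall, the authority prevails.

authority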